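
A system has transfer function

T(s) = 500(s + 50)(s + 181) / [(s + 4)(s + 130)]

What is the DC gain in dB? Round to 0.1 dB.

78.8 dB

T(0) = 500·50·181 / (4·130) ≈ 8701.9
20 log₁₀(8701.9) ≈ 78.79 dB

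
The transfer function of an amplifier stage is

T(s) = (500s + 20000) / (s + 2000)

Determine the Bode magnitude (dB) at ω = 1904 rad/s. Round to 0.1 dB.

Substitute s = j1904:
Numerator: 500(j1904) + 20000 = 20000 + j952000
Denominator: (j1904) + 2000 = 2000 + j1904
|N| = √(20000² + 952000²) ≈ 9.5221e+05, ∠N ≈ 88.80°
|D| = √(2000² + 1904²) ≈ 2761.4, ∠D ≈ 43.59°
|T| = 9.5221e+05 / 2761.4 ≈ 344.83
Gain = 20 log₁₀(344.83) ≈ 50.75 dB

50.8 dB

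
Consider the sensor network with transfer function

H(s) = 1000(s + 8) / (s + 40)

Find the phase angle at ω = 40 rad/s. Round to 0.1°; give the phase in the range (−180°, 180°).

33.7°

At s = jω = j40:
zero (s+8): 8 + j40 → |·| = √(8²+40²) = √1664 ≈ 40.792, ∠ = arctan(40/8) ≈ 78.69°
pole (s+40): 40 + j40 → |·| = √(40²+40²) = √3200 ≈ 56.569, ∠ = arctan(40/40) ≈ 45.00°
∠H = 78.69° − 45.00° = 33.69°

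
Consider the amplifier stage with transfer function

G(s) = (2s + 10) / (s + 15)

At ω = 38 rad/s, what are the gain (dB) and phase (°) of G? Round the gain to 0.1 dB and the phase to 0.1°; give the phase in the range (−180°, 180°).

Substitute s = j38:
Numerator: 2(j38) + 10 = 10 + j76
Denominator: (j38) + 15 = 15 + j38
|N| = √(10² + 76²) ≈ 76.655, ∠N ≈ 82.50°
|D| = √(15² + 38²) ≈ 40.853, ∠D ≈ 68.46°
|G| = 76.655 / 40.853 ≈ 1.8764
Gain = 20 log₁₀(1.8764) ≈ 5.47 dB
∠G = 82.50° − 68.46° = 14.04°

5.5 dB, 14.0°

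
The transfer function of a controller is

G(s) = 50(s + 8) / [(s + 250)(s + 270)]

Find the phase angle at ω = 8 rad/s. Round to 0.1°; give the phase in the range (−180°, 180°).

At s = jω = j8:
zero (s+8): 8 + j8 → |·| = √(8²+8²) = √128 ≈ 11.314, ∠ = arctan(8/8) ≈ 45.00°
pole (s+250): 250 + j8 → |·| = √(250²+8²) = √62564 ≈ 250.13, ∠ = arctan(8/250) ≈ 1.83°
pole (s+270): 270 + j8 → |·| = √(270²+8²) = √72964 ≈ 270.12, ∠ = arctan(8/270) ≈ 1.70°
∠G = 45.00° − 3.53° = 41.47°

41.5°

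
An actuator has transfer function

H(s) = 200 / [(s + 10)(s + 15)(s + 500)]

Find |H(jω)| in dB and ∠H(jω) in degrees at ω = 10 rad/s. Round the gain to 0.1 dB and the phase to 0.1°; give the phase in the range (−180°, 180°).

At s = jω = j10:
pole (s+10): 10 + j10 → |·| = √(10²+10²) = √200 ≈ 14.142, ∠ = arctan(10/10) ≈ 45.00°
pole (s+15): 15 + j10 → |·| = √(15²+10²) = √325 ≈ 18.028, ∠ = arctan(10/15) ≈ 33.69°
pole (s+500): 500 + j10 → |·| = √(500²+10²) = √250100 ≈ 500.1, ∠ = arctan(10/500) ≈ 1.15°
|H| = 200 / 1.275e+05 ≈ 0.0015686
Gain = 20 log₁₀(0.0015686) ≈ -56.09 dB
∠H = 0.00° − 79.84° = -79.84°

-56.1 dB, -79.8°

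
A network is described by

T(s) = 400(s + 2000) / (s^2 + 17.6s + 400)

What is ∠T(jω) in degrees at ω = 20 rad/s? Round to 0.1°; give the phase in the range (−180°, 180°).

At s = jω = j20:
zero (s+2000): 2000 + j20 → |·| = √(2000²+20²) = √4000400 ≈ 2000.1, ∠ = arctan(20/2000) ≈ 0.57°
quadratic: (j20)² + 17.6·j20 + 400 = 0 + j352 → |·| ≈ 352, ∠ ≈ 90.00°
∠T = 0.57° − 90.00° = -89.43°

-89.4°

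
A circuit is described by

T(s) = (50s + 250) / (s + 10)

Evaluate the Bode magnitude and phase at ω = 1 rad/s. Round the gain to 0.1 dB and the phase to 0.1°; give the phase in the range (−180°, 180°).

28.1 dB, 5.6°

Substitute s = j1:
Numerator: 50(j1) + 250 = 250 + j50
Denominator: (j1) + 10 = 10 + j1
|N| = √(250² + 50²) ≈ 254.95, ∠N ≈ 11.31°
|D| = √(10² + 1²) ≈ 10.05, ∠D ≈ 5.71°
|T| = 254.95 / 10.05 ≈ 25.368
Gain = 20 log₁₀(25.368) ≈ 28.09 dB
∠T = 11.31° − 5.71° = 5.60°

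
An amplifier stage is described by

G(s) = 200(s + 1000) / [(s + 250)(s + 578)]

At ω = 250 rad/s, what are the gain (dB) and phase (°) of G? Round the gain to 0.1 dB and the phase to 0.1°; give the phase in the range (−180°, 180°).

-0.7 dB, -54.4°

At s = jω = j250:
zero (s+1000): 1000 + j250 → |·| = √(1000²+250²) = √1062500 ≈ 1030.8, ∠ = arctan(250/1000) ≈ 14.04°
pole (s+250): 250 + j250 → |·| = √(250²+250²) = √125000 ≈ 353.55, ∠ = arctan(250/250) ≈ 45.00°
pole (s+578): 578 + j250 → |·| = √(578²+250²) = √396584 ≈ 629.75, ∠ = arctan(250/578) ≈ 23.39°
|G| = 200 · 1030.8 / 2.2265e+05 ≈ 0.92594
Gain = 20 log₁₀(0.92594) ≈ -0.67 dB
∠G = 14.04° − 68.39° = -54.35°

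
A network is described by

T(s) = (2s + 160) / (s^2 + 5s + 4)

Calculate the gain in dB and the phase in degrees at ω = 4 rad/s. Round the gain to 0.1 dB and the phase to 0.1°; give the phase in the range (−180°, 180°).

Substitute s = j4:
Numerator: 2(j4) + 160 = 160 + j8
Denominator: (j4)^2 + 5(j4) + 4 = -12 + j20
|N| = √(160² + 8²) ≈ 160.2, ∠N ≈ 2.86°
|D| = √(12² + 20²) ≈ 23.324, ∠D ≈ 120.96°
|T| = 160.2 / 23.324 ≈ 6.8685
Gain = 20 log₁₀(6.8685) ≈ 16.74 dB
∠T = 2.86° − 120.96° = -118.10°

16.7 dB, -118.1°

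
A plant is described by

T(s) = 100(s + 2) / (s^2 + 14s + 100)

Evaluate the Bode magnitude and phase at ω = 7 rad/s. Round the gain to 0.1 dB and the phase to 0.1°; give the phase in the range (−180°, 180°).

16.4 dB, 11.5°

At s = jω = j7:
zero (s+2): 2 + j7 → |·| = √(2²+7²) = √53 ≈ 7.2801, ∠ = arctan(7/2) ≈ 74.05°
quadratic: (j7)² + 14·j7 + 100 = 51 + j98 → |·| ≈ 110.48, ∠ ≈ 62.51°
|T| = 100 · 7.2801 / 110.48 ≈ 6.5895
Gain = 20 log₁₀(6.5895) ≈ 16.38 dB
∠T = 74.05° − 62.51° = 11.54°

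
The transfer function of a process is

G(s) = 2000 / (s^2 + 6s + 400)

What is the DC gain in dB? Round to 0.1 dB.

14.0 dB

G(0) = 2000 / 400 = 5
20 log₁₀(5) ≈ 13.98 dB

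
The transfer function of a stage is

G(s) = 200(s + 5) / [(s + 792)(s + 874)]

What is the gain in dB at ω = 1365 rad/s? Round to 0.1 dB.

-19.4 dB

At s = jω = j1365:
zero (s+5): 5 + j1365 → |·| = √(5²+1365²) = √1863250 ≈ 1365, ∠ = arctan(1365/5) ≈ 89.79°
pole (s+792): 792 + j1365 → |·| = √(792²+1365²) = √2490489 ≈ 1578.1, ∠ = arctan(1365/792) ≈ 59.88°
pole (s+874): 874 + j1365 → |·| = √(874²+1365²) = √2627101 ≈ 1620.8, ∠ = arctan(1365/874) ≈ 57.37°
|G| = 200 · 1365 / 2.5578e+06 ≈ 0.10673
Gain = 20 log₁₀(0.10673) ≈ -19.43 dB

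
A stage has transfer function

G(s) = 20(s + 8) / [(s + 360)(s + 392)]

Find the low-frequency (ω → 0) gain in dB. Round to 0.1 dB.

-58.9 dB

G(0) = 20·8 / (360·392) ≈ 0.0011338
20 log₁₀(0.0011338) ≈ -58.91 dB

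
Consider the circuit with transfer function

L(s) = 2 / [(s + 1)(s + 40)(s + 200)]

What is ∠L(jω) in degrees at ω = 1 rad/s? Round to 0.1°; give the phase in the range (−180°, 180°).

-46.7°

At s = jω = j1:
pole (s+1): 1 + j1 → |·| = √(1²+1²) = √2 ≈ 1.4142, ∠ = arctan(1/1) ≈ 45.00°
pole (s+40): 40 + j1 → |·| = √(40²+1²) = √1601 ≈ 40.012, ∠ = arctan(1/40) ≈ 1.43°
pole (s+200): 200 + j1 → |·| = √(200²+1²) = √40001 ≈ 200, ∠ = arctan(1/200) ≈ 0.29°
∠L = 0.00° − 46.72° = -46.72°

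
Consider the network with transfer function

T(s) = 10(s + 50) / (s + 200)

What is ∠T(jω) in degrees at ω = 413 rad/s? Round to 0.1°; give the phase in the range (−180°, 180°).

At s = jω = j413:
zero (s+50): 50 + j413 → |·| = √(50²+413²) = √173069 ≈ 416.02, ∠ = arctan(413/50) ≈ 83.10°
pole (s+200): 200 + j413 → |·| = √(200²+413²) = √210569 ≈ 458.88, ∠ = arctan(413/200) ≈ 64.16°
∠T = 83.10° − 64.16° = 18.94°

18.9°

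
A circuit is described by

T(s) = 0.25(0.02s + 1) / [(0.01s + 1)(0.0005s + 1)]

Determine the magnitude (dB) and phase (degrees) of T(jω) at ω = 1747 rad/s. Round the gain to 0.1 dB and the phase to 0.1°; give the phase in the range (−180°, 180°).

At ω = 1747 rad/s:
zero (1 + j1747·0.02) = 1 + j34.94 → |·| ≈ 34.954, ∠ ≈ 88.36°
pole (1 + j1747·0.01) = 1 + j17.47 → |·| ≈ 17.499, ∠ ≈ 86.72°
pole (1 + j1747·0.0005) = 1 + j0.8735 → |·| ≈ 1.3278, ∠ ≈ 41.14°
|T| = 0.25 · 34.954 / (17.499 · 1.3278) ≈ 0.37609
Gain = 20 log₁₀(0.37609) ≈ -8.49 dB
∠T = (88.36°) − (86.72° + 41.14°) = -39.50°

-8.5 dB, -39.5°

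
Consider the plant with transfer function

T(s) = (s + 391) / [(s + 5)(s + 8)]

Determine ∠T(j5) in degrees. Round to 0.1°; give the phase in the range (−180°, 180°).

-76.3°

At s = jω = j5:
zero (s+391): 391 + j5 → |·| = √(391²+5²) = √152906 ≈ 391.03, ∠ = arctan(5/391) ≈ 0.73°
pole (s+5): 5 + j5 → |·| = √(5²+5²) = √50 ≈ 7.0711, ∠ = arctan(5/5) ≈ 45.00°
pole (s+8): 8 + j5 → |·| = √(8²+5²) = √89 ≈ 9.434, ∠ = arctan(5/8) ≈ 32.01°
∠T = 0.73° − 77.01° = -76.28°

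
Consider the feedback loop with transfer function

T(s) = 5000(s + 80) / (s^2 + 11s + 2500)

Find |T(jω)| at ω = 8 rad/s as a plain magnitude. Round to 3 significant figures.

165

At s = jω = j8:
zero (s+80): 80 + j8 → |·| = √(80²+8²) = √6464 ≈ 80.399, ∠ = arctan(8/80) ≈ 5.71°
quadratic: (j8)² + 11·j8 + 2500 = 2436 + j88 → |·| ≈ 2437.6, ∠ ≈ 2.07°
|T| = 5000 · 80.399 / 2437.6 ≈ 164.91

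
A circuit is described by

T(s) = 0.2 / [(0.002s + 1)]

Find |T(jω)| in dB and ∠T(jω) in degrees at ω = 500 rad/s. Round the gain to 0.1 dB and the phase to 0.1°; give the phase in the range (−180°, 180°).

At ω = 500 rad/s:
pole (1 + j500·0.002) = 1 + j1 → |·| ≈ 1.4142, ∠ ≈ 45.00°
|T| = 0.2 · 1 / (1.4142) ≈ 0.14142
Gain = 20 log₁₀(0.14142) ≈ -16.99 dB
∠T = (0°) − (45.00°) = -45.00°

-17.0 dB, -45.0°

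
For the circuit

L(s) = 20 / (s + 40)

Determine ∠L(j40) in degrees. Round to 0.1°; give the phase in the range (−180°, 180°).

-45.0°

At s = jω = j40:
pole (s+40): 40 + j40 → |·| = √(40²+40²) = √3200 ≈ 56.569, ∠ = arctan(40/40) ≈ 45.00°
∠L = 0.00° − 45.00° = -45.00°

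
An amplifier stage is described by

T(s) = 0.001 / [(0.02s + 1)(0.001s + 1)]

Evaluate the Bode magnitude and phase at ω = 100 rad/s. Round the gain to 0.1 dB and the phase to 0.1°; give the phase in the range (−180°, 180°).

At ω = 100 rad/s:
pole (1 + j100·0.02) = 1 + j2 → |·| ≈ 2.2361, ∠ ≈ 63.43°
pole (1 + j100·0.001) = 1 + j0.1 → |·| ≈ 1.005, ∠ ≈ 5.71°
|T| = 0.001 · 1 / (2.2361 · 1.005) ≈ 0.00044498
Gain = 20 log₁₀(0.00044498) ≈ -67.03 dB
∠T = (0°) − (63.43° + 5.71°) = -69.14°

-67.0 dB, -69.1°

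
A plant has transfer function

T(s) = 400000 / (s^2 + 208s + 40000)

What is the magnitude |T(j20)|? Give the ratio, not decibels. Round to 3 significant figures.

At s = jω = j20:
quadratic: (j20)² + 208·j20 + 40000 = 39600 + j4160 → |·| ≈ 39818, ∠ ≈ 6.00°
|T| = 400000 / 39818 ≈ 10.046

10.0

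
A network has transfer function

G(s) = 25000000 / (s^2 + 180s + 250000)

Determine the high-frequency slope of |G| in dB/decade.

-40 dB/decade

Each pole contributes −20 dB/decade at high frequency; each zero contributes +20 dB/decade.
Net: 0 zero(s) − 2 pole(s) → -40 dB/decade.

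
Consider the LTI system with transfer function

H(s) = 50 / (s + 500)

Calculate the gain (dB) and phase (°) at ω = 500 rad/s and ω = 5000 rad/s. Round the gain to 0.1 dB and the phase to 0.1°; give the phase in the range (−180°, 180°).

ω = 500: -23.0 dB, -45.0°; ω = 5000: -40.0 dB, -84.3°

Substitute s = j500:
Numerator: 50 = 50 + j0
Denominator: (j500) + 500 = 500 + j500
|N| = √(50² + 0²) ≈ 50, ∠N ≈ 0.00°
|D| = √(500² + 500²) ≈ 707.11, ∠D ≈ 45.00°
|H| = 50 / 707.11 ≈ 0.07071
Gain = 20 log₁₀(0.07071) ≈ -23.01 dB
∠H = 0.00° − 45.00° = -45.00°

Substitute s = j5000:
Numerator: 50 = 50 + j0
Denominator: (j5000) + 500 = 500 + j5000
|N| = √(50² + 0²) ≈ 50, ∠N ≈ 0.00°
|D| = √(500² + 5000²) ≈ 5024.9, ∠D ≈ 84.29°
|H| = 50 / 5024.9 ≈ 0.0099504
Gain = 20 log₁₀(0.0099504) ≈ -40.04 dB
∠H = 0.00° − 84.29° = -84.29°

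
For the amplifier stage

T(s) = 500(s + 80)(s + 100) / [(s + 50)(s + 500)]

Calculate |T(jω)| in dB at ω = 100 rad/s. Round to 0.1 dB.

At s = jω = j100:
zero (s+80): 80 + j100 → |·| = √(80²+100²) = √16400 ≈ 128.06, ∠ = arctan(100/80) ≈ 51.34°
zero (s+100): 100 + j100 → |·| = √(100²+100²) = √20000 ≈ 141.42, ∠ = arctan(100/100) ≈ 45.00°
pole (s+50): 50 + j100 → |·| = √(50²+100²) = √12500 ≈ 111.8, ∠ = arctan(100/50) ≈ 63.43°
pole (s+500): 500 + j100 → |·| = √(500²+100²) = √260000 ≈ 509.9, ∠ = arctan(100/500) ≈ 11.31°
|T| = 500 · 18110 / 57007 ≈ 158.84
Gain = 20 log₁₀(158.84) ≈ 44.02 dB

44.0 dB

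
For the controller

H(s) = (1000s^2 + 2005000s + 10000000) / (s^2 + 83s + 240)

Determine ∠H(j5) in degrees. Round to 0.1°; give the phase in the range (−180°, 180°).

Substitute s = j5:
Numerator: 1000(j5)^2 + 2005000(j5) + 10000000 = 9975000 + j10025000
Denominator: (j5)^2 + 83(j5) + 240 = 215 + j415
|N| = √(9975000² + 10025000²) ≈ 1.4142e+07, ∠N ≈ 45.14°
|D| = √(215² + 415²) ≈ 467.39, ∠D ≈ 62.61°
∠H = 45.14° − 62.61° = -17.47°

-17.5°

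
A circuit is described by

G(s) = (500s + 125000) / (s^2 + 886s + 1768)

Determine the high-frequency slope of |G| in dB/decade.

Each pole contributes −20 dB/decade at high frequency; each zero contributes +20 dB/decade.
Net: 1 zero(s) − 2 pole(s) → -20 dB/decade.

-20 dB/decade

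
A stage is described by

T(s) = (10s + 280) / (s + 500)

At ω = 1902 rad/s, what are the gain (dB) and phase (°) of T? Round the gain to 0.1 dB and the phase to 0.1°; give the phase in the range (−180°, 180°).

Substitute s = j1902:
Numerator: 10(j1902) + 280 = 280 + j19020
Denominator: (j1902) + 500 = 500 + j1902
|N| = √(280² + 19020²) ≈ 19022, ∠N ≈ 89.16°
|D| = √(500² + 1902²) ≈ 1966.6, ∠D ≈ 75.27°
|T| = 19022 / 1966.6 ≈ 9.6725
Gain = 20 log₁₀(9.6725) ≈ 19.71 dB
∠T = 89.16° − 75.27° = 13.89°

19.7 dB, 13.9°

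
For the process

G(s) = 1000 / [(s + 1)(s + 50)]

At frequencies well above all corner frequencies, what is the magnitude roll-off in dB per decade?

Each pole contributes −20 dB/decade at high frequency; each zero contributes +20 dB/decade.
Net: 0 zero(s) − 2 pole(s) → -40 dB/decade.

-40 dB/decade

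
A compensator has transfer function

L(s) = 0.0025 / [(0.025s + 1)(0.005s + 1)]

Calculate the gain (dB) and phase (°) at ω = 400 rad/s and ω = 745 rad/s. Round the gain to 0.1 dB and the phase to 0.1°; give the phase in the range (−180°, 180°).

ω = 400: -79.1 dB, -147.7°; ω = 745: -89.2 dB, -161.9°

At ω = 400 rad/s:
pole (1 + j400·0.025) = 1 + j10 → |·| ≈ 10.05, ∠ ≈ 84.29°
pole (1 + j400·0.005) = 1 + j2 → |·| ≈ 2.2361, ∠ ≈ 63.43°
|L| = 0.0025 · 1 / (10.05 · 2.2361) ≈ 0.00011125
Gain = 20 log₁₀(0.00011125) ≈ -79.07 dB
∠L = (0°) − (84.29° + 63.43°) = -147.72°

At ω = 745 rad/s:
pole (1 + j745·0.025) = 1 + j18.625 → |·| ≈ 18.652, ∠ ≈ 86.93°
pole (1 + j745·0.005) = 1 + j3.725 → |·| ≈ 3.8569, ∠ ≈ 74.97°
|L| = 0.0025 · 1 / (18.652 · 3.8569) ≈ 3.4752e-05
Gain = 20 log₁₀(3.4752e-05) ≈ -89.18 dB
∠L = (0°) − (86.93° + 74.97°) = -161.90°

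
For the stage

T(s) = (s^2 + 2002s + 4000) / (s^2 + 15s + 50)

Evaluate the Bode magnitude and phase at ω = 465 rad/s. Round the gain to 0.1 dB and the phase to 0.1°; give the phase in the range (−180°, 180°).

Substitute s = j465:
Numerator: (j465)^2 + 2002(j465) + 4000 = -212225 + j930930
Denominator: (j465)^2 + 15(j465) + 50 = -216175 + j6975
|N| = √(212225² + 930930²) ≈ 9.5481e+05, ∠N ≈ 102.84°
|D| = √(216175² + 6975²) ≈ 2.1629e+05, ∠D ≈ 178.15°
|T| = 9.5481e+05 / 2.1629e+05 ≈ 4.4145
Gain = 20 log₁₀(4.4145) ≈ 12.90 dB
∠T = 102.84° − 178.15° = -75.31°

12.9 dB, -75.3°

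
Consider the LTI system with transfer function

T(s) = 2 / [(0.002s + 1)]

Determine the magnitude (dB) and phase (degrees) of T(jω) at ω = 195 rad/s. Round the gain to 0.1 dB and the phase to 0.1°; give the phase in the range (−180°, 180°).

At ω = 195 rad/s:
pole (1 + j195·0.002) = 1 + j0.39 → |·| ≈ 1.0734, ∠ ≈ 21.31°
|T| = 2 · 1 / (1.0734) ≈ 1.8632
Gain = 20 log₁₀(1.8632) ≈ 5.41 dB
∠T = (0°) − (21.31°) = -21.31°

5.4 dB, -21.3°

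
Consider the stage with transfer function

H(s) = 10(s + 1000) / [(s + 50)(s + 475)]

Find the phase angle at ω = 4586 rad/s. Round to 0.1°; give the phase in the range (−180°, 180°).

At s = jω = j4586:
zero (s+1000): 1000 + j4586 → |·| = √(1000²+4586²) = √22031396 ≈ 4693.8, ∠ = arctan(4586/1000) ≈ 77.70°
pole (s+50): 50 + j4586 → |·| = √(50²+4586²) = √21033896 ≈ 4586.3, ∠ = arctan(4586/50) ≈ 89.38°
pole (s+475): 475 + j4586 → |·| = √(475²+4586²) = √21257021 ≈ 4610.5, ∠ = arctan(4586/475) ≈ 84.09°
∠H = 77.70° − 173.47° = -95.77°

-95.8°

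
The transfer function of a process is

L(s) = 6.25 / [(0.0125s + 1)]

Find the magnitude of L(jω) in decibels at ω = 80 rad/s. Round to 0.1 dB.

12.9 dB

At ω = 80 rad/s:
pole (1 + j80·0.0125) = 1 + j1 → |·| ≈ 1.4142, ∠ ≈ 45.00°
|L| = 6.25 · 1 / (1.4142) ≈ 4.4195
Gain = 20 log₁₀(4.4195) ≈ 12.91 dB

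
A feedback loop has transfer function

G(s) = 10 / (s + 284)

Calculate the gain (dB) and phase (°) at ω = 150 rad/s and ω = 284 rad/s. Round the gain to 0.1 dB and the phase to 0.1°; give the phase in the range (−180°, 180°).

At s = jω = j150:
pole (s+284): 284 + j150 → |·| = √(284²+150²) = √103156 ≈ 321.18, ∠ = arctan(150/284) ≈ 27.84°
|G| = 10 / 321.18 ≈ 0.031135
Gain = 20 log₁₀(0.031135) ≈ -30.14 dB
∠G = 0.00° − 27.84° = -27.84°

At s = jω = j284:
pole (s+284): 284 + j284 → |·| = √(284²+284²) = √161312 ≈ 401.64, ∠ = arctan(284/284) ≈ 45.00°
|G| = 10 / 401.64 ≈ 0.024898
Gain = 20 log₁₀(0.024898) ≈ -32.08 dB
∠G = 0.00° − 45.00° = -45.00°

ω = 150: -30.1 dB, -27.8°; ω = 284: -32.1 dB, -45.0°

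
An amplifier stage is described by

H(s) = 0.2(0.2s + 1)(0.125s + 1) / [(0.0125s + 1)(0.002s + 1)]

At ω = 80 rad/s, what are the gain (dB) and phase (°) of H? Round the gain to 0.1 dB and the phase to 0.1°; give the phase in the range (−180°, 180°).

27.0 dB, 116.6°

At ω = 80 rad/s:
zero (1 + j80·0.2) = 1 + j16 → |·| ≈ 16.031, ∠ ≈ 86.42°
zero (1 + j80·0.125) = 1 + j10 → |·| ≈ 10.05, ∠ ≈ 84.29°
pole (1 + j80·0.0125) = 1 + j1 → |·| ≈ 1.4142, ∠ ≈ 45.00°
pole (1 + j80·0.002) = 1 + j0.16 → |·| ≈ 1.0127, ∠ ≈ 9.09°
|H| = 0.2 · 16.031 · 10.05 / (1.4142 · 1.0127) ≈ 22.499
Gain = 20 log₁₀(22.499) ≈ 27.04 dB
∠H = (86.42° + 84.29°) − (45.00° + 9.09°) = 116.62°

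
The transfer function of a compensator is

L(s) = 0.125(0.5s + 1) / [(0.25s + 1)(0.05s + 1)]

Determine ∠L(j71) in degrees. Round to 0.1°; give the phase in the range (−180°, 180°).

-72.7°

At ω = 71 rad/s:
zero (1 + j71·0.5) = 1 + j35.5 → |·| ≈ 35.514, ∠ ≈ 88.39°
pole (1 + j71·0.25) = 1 + j17.75 → |·| ≈ 17.778, ∠ ≈ 86.78°
pole (1 + j71·0.05) = 1 + j3.55 → |·| ≈ 3.6882, ∠ ≈ 74.27°
∠L = (88.39°) − (86.78° + 74.27°) = -72.66°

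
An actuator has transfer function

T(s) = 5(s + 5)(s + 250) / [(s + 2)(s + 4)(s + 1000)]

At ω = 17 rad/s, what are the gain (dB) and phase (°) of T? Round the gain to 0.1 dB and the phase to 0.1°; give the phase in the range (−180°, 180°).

-22.6 dB, -83.5°

At s = jω = j17:
zero (s+5): 5 + j17 → |·| = √(5²+17²) = √314 ≈ 17.72, ∠ = arctan(17/5) ≈ 73.61°
zero (s+250): 250 + j17 → |·| = √(250²+17²) = √62789 ≈ 250.58, ∠ = arctan(17/250) ≈ 3.89°
pole (s+2): 2 + j17 → |·| = √(2²+17²) = √293 ≈ 17.117, ∠ = arctan(17/2) ≈ 83.29°
pole (s+4): 4 + j17 → |·| = √(4²+17²) = √305 ≈ 17.464, ∠ = arctan(17/4) ≈ 76.76°
pole (s+1000): 1000 + j17 → |·| = √(1000²+17²) = √1000289 ≈ 1000.1, ∠ = arctan(17/1000) ≈ 0.97°
|T| = 5 · 4440.3 / 2.9896e+05 ≈ 0.074262
Gain = 20 log₁₀(0.074262) ≈ -22.58 dB
∠T = 77.50° − 161.02° = -83.52°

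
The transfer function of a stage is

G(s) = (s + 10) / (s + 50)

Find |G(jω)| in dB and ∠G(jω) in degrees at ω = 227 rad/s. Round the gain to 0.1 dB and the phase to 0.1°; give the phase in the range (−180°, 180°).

-0.2 dB, 9.9°

Substitute s = j227:
Numerator: (j227) + 10 = 10 + j227
Denominator: (j227) + 50 = 50 + j227
|N| = √(10² + 227²) ≈ 227.22, ∠N ≈ 87.48°
|D| = √(50² + 227²) ≈ 232.44, ∠D ≈ 77.58°
|G| = 227.22 / 232.44 ≈ 0.97754
Gain = 20 log₁₀(0.97754) ≈ -0.20 dB
∠G = 87.48° − 77.58° = 9.90°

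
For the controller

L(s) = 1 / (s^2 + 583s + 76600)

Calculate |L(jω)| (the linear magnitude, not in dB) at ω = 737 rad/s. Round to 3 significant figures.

Substitute s = j737:
Numerator: 1 = 1 + j0
Denominator: (j737)^2 + 583(j737) + 76600 = -466569 + j429671
|N| = √(1² + 0²) ≈ 1, ∠N ≈ 0.00°
|D| = √(466569² + 429671²) ≈ 6.3427e+05, ∠D ≈ 137.36°
|L| = 1 / 6.3427e+05 ≈ 1.5766e-06

1.58e-06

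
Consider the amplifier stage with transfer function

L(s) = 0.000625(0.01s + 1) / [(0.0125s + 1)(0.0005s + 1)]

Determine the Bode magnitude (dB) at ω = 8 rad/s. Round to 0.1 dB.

-64.1 dB

At ω = 8 rad/s:
zero (1 + j8·0.01) = 1 + j0.08 → |·| ≈ 1.0032, ∠ ≈ 4.57°
pole (1 + j8·0.0125) = 1 + j0.1 → |·| ≈ 1.005, ∠ ≈ 5.71°
pole (1 + j8·0.0005) = 1 + j0.004 → |·| ≈ 1, ∠ ≈ 0.23°
|L| = 0.000625 · 1.0032 / (1.005 · 1) ≈ 0.00062388
Gain = 20 log₁₀(0.00062388) ≈ -64.10 dB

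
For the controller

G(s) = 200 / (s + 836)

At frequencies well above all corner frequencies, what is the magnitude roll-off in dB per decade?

Each pole contributes −20 dB/decade at high frequency; each zero contributes +20 dB/decade.
Net: 0 zero(s) − 1 pole(s) → -20 dB/decade.

-20 dB/decade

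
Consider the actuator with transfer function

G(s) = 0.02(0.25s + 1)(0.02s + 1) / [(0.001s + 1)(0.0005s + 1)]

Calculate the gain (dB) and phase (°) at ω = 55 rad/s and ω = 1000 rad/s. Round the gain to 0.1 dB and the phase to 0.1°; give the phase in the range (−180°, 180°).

ω = 55: -7.8 dB, 128.8°; ω = 1000: 36.0 dB, 105.3°

At ω = 55 rad/s:
zero (1 + j55·0.25) = 1 + j13.75 → |·| ≈ 13.786, ∠ ≈ 85.84°
zero (1 + j55·0.02) = 1 + j1.1 → |·| ≈ 1.4866, ∠ ≈ 47.73°
pole (1 + j55·0.001) = 1 + j0.055 → |·| ≈ 1.0015, ∠ ≈ 3.15°
pole (1 + j55·0.0005) = 1 + j0.0275 → |·| ≈ 1.0004, ∠ ≈ 1.58°
|G| = 0.02 · 13.786 · 1.4866 / (1.0015 · 1.0004) ≈ 0.40911
Gain = 20 log₁₀(0.40911) ≈ -7.76 dB
∠G = (85.84° + 47.73°) − (3.15° + 1.58°) = 128.84°

At ω = 1000 rad/s:
zero (1 + j1000·0.25) = 1 + j250 → |·| ≈ 250, ∠ ≈ 89.77°
zero (1 + j1000·0.02) = 1 + j20 → |·| ≈ 20.025, ∠ ≈ 87.14°
pole (1 + j1000·0.001) = 1 + j1 → |·| ≈ 1.4142, ∠ ≈ 45.00°
pole (1 + j1000·0.0005) = 1 + j0.5 → |·| ≈ 1.118, ∠ ≈ 26.57°
|G| = 0.02 · 250 · 20.025 / (1.4142 · 1.118) ≈ 63.327
Gain = 20 log₁₀(63.327) ≈ 36.03 dB
∠G = (89.77° + 87.14°) − (45.00° + 26.57°) = 105.34°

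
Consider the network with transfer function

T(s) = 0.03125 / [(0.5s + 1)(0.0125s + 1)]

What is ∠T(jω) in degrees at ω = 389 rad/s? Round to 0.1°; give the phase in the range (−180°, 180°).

At ω = 389 rad/s:
pole (1 + j389·0.5) = 1 + j194.5 → |·| ≈ 194.5, ∠ ≈ 89.71°
pole (1 + j389·0.0125) = 1 + j4.8625 → |·| ≈ 4.9643, ∠ ≈ 78.38°
∠T = (0°) − (89.71° + 78.38°) = -168.09°

-168.1°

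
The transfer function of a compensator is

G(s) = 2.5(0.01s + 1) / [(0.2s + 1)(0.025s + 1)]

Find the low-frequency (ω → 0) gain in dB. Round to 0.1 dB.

G(0) = 2.5 · 1 / 1 = 2.5
20 log₁₀(2.5) ≈ 7.96 dB

8.0 dB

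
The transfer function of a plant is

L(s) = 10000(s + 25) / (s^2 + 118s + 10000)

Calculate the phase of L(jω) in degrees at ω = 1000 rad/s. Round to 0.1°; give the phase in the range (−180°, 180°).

-84.6°

At s = jω = j1000:
zero (s+25): 25 + j1000 → |·| = √(25²+1000²) = √1000625 ≈ 1000.3, ∠ = arctan(1000/25) ≈ 88.57°
quadratic: (j1000)² + 118·j1000 + 10000 = -990000 + j118000 → |·| ≈ 9.9701e+05, ∠ ≈ 173.20°
∠L = 88.57° − 173.20° = -84.63°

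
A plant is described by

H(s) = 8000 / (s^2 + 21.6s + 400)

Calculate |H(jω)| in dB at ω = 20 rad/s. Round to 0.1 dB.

At s = jω = j20:
quadratic: (j20)² + 21.6·j20 + 400 = 0 + j432 → |·| ≈ 432, ∠ ≈ 90.00°
|H| = 8000 / 432 ≈ 18.519
Gain = 20 log₁₀(18.519) ≈ 25.35 dB

25.4 dB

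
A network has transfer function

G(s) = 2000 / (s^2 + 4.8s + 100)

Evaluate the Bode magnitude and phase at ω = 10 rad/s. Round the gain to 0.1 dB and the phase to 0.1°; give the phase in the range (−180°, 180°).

At s = jω = j10:
quadratic: (j10)² + 4.8·j10 + 100 = 0 + j48 → |·| ≈ 48, ∠ ≈ 90.00°
|G| = 2000 / 48 ≈ 41.667
Gain = 20 log₁₀(41.667) ≈ 32.40 dB
∠G = 0.00° − 90.00° = -90.00°

32.4 dB, -90.0°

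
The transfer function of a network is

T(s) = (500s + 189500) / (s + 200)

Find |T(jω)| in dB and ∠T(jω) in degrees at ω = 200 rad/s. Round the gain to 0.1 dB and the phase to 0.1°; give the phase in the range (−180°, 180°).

Substitute s = j200:
Numerator: 500(j200) + 189500 = 189500 + j100000
Denominator: (j200) + 200 = 200 + j200
|N| = √(189500² + 100000²) ≈ 2.1427e+05, ∠N ≈ 27.82°
|D| = √(200² + 200²) ≈ 282.84, ∠D ≈ 45.00°
|T| = 2.1427e+05 / 282.84 ≈ 757.57
Gain = 20 log₁₀(757.57) ≈ 57.59 dB
∠T = 27.82° − 45.00° = -17.18°

57.6 dB, -17.2°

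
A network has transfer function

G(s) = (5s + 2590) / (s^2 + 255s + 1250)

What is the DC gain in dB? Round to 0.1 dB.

6.3 dB

G(0) = 2590 / 1250 = 2.072
20 log₁₀(2.072) ≈ 6.33 dB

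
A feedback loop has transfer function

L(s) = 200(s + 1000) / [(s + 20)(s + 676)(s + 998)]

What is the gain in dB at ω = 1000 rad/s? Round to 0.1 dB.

-75.6 dB

At s = jω = j1000:
zero (s+1000): 1000 + j1000 → |·| = √(1000²+1000²) = √2000000 ≈ 1414.2, ∠ = arctan(1000/1000) ≈ 45.00°
pole (s+20): 20 + j1000 → |·| = √(20²+1000²) = √1000400 ≈ 1000.2, ∠ = arctan(1000/20) ≈ 88.85°
pole (s+676): 676 + j1000 → |·| = √(676²+1000²) = √1456976 ≈ 1207.1, ∠ = arctan(1000/676) ≈ 55.94°
pole (s+998): 998 + j1000 → |·| = √(998²+1000²) = √1996004 ≈ 1412.8, ∠ = arctan(1000/998) ≈ 45.06°
|L| = 200 · 1414.2 / 1.7057e+09 ≈ 0.00016582
Gain = 20 log₁₀(0.00016582) ≈ -75.61 dB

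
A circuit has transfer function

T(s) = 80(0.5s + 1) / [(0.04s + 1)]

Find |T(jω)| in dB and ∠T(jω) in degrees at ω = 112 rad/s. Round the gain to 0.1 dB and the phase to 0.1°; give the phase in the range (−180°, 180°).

At ω = 112 rad/s:
zero (1 + j112·0.5) = 1 + j56 → |·| ≈ 56.009, ∠ ≈ 88.98°
pole (1 + j112·0.04) = 1 + j4.48 → |·| ≈ 4.5903, ∠ ≈ 77.42°
|T| = 80 · 56.009 / (4.5903) ≈ 976.13
Gain = 20 log₁₀(976.13) ≈ 59.79 dB
∠T = (88.98°) − (77.42°) = 11.56°

59.8 dB, 11.6°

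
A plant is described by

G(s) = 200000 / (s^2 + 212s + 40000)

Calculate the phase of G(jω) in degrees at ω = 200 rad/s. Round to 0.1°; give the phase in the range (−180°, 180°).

At s = jω = j200:
quadratic: (j200)² + 212·j200 + 40000 = 0 + j42400 → |·| ≈ 42400, ∠ ≈ 90.00°
∠G = 0.00° − 90.00° = -90.00°

-90.0°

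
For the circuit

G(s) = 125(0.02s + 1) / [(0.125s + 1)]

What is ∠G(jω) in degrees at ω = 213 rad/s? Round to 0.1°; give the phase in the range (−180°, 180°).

At ω = 213 rad/s:
zero (1 + j213·0.02) = 1 + j4.26 → |·| ≈ 4.3758, ∠ ≈ 76.79°
pole (1 + j213·0.125) = 1 + j26.625 → |·| ≈ 26.644, ∠ ≈ 87.85°
∠G = (76.79°) − (87.85°) = -11.06°

-11.1°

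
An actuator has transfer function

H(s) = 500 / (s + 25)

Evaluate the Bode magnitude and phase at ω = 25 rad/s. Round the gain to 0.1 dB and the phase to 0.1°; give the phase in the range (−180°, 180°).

23.0 dB, -45.0°

At s = jω = j25:
pole (s+25): 25 + j25 → |·| = √(25²+25²) = √1250 ≈ 35.355, ∠ = arctan(25/25) ≈ 45.00°
|H| = 500 / 35.355 ≈ 14.142
Gain = 20 log₁₀(14.142) ≈ 23.01 dB
∠H = 0.00° − 45.00° = -45.00°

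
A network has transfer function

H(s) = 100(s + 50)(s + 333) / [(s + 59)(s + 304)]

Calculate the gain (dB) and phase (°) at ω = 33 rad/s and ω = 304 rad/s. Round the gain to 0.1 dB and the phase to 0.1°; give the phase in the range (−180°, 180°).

At s = jω = j33:
zero (s+50): 50 + j33 → |·| = √(50²+33²) = √3589 ≈ 59.908, ∠ = arctan(33/50) ≈ 33.42°
zero (s+333): 333 + j33 → |·| = √(333²+33²) = √111978 ≈ 334.63, ∠ = arctan(33/333) ≈ 5.66°
pole (s+59): 59 + j33 → |·| = √(59²+33²) = √4570 ≈ 67.602, ∠ = arctan(33/59) ≈ 29.22°
pole (s+304): 304 + j33 → |·| = √(304²+33²) = √93505 ≈ 305.79, ∠ = arctan(33/304) ≈ 6.20°
|H| = 100 · 20047 / 20672 ≈ 96.977
Gain = 20 log₁₀(96.977) ≈ 39.73 dB
∠H = 39.08° − 35.42° = 3.66°

At s = jω = j304:
zero (s+50): 50 + j304 → |·| = √(50²+304²) = √94916 ≈ 308.08, ∠ = arctan(304/50) ≈ 80.66°
zero (s+333): 333 + j304 → |·| = √(333²+304²) = √203305 ≈ 450.89, ∠ = arctan(304/333) ≈ 42.39°
pole (s+59): 59 + j304 → |·| = √(59²+304²) = √95897 ≈ 309.67, ∠ = arctan(304/59) ≈ 79.02°
pole (s+304): 304 + j304 → |·| = √(304²+304²) = √184832 ≈ 429.92, ∠ = arctan(304/304) ≈ 45.00°
|H| = 100 · 1.3891e+05 / 1.3313e+05 ≈ 104.34
Gain = 20 log₁₀(104.34) ≈ 40.37 dB
∠H = 123.05° − 124.02° = -0.97°

ω = 33: 39.7 dB, 3.7°; ω = 304: 40.4 dB, -1.0°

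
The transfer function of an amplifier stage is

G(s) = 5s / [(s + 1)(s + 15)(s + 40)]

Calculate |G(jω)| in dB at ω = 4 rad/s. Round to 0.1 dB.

-42.2 dB

At s = jω = j4:
zero at origin: s = j4 → |·| = 4, ∠ = 90.00°
pole (s+1): 1 + j4 → |·| = √(1²+4²) = √17 ≈ 4.1231, ∠ = arctan(4/1) ≈ 75.96°
pole (s+15): 15 + j4 → |·| = √(15²+4²) = √241 ≈ 15.524, ∠ = arctan(4/15) ≈ 14.93°
pole (s+40): 40 + j4 → |·| = √(40²+4²) = √1616 ≈ 40.2, ∠ = arctan(4/40) ≈ 5.71°
|G| = 5 · 4 / 2573.1 ≈ 0.0077727
Gain = 20 log₁₀(0.0077727) ≈ -42.19 dB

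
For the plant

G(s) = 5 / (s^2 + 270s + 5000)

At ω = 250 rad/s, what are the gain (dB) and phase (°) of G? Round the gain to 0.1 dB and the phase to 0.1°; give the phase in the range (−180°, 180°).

-85.0 dB, -130.4°

Substitute s = j250:
Numerator: 5 = 5 + j0
Denominator: (j250)^2 + 270(j250) + 5000 = -57500 + j67500
|N| = √(5² + 0²) ≈ 5, ∠N ≈ 0.00°
|D| = √(57500² + 67500²) ≈ 88671, ∠D ≈ 130.43°
|G| = 5 / 88671 ≈ 5.6388e-05
Gain = 20 log₁₀(5.6388e-05) ≈ -84.98 dB
∠G = 0.00° − 130.43° = -130.43°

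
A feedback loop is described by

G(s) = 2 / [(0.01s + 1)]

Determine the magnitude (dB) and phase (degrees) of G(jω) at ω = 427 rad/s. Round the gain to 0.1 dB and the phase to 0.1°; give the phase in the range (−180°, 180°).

-6.8 dB, -76.8°

At ω = 427 rad/s:
pole (1 + j427·0.01) = 1 + j4.27 → |·| ≈ 4.3855, ∠ ≈ 76.82°
|G| = 2 · 1 / (4.3855) ≈ 0.45605
Gain = 20 log₁₀(0.45605) ≈ -6.82 dB
∠G = (0°) − (76.82°) = -76.82°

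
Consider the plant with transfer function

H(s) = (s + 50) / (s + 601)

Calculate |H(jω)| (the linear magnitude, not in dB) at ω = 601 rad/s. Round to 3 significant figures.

0.710

At s = jω = j601:
zero (s+50): 50 + j601 → |·| = √(50²+601²) = √363701 ≈ 603.08, ∠ = arctan(601/50) ≈ 85.24°
pole (s+601): 601 + j601 → |·| = √(601²+601²) = √722402 ≈ 849.94, ∠ = arctan(601/601) ≈ 45.00°
|H| = 1 · 603.08 / 849.94 ≈ 0.70956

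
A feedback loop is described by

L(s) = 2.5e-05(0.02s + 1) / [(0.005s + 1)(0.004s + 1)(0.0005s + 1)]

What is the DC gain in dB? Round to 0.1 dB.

-92.0 dB

L(0) = 2.5e-05 · 1 / 1 = 2.5e-05
20 log₁₀(2.5e-05) ≈ -92.04 dB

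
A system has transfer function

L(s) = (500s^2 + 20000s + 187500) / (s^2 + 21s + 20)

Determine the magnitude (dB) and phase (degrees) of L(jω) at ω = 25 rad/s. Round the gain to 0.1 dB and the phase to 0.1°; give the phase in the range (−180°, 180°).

Substitute s = j25:
Numerator: 500(j25)^2 + 20000(j25) + 187500 = -125000 + j500000
Denominator: (j25)^2 + 21(j25) + 20 = -605 + j525
|N| = √(125000² + 500000²) ≈ 5.1539e+05, ∠N ≈ 104.04°
|D| = √(605² + 525²) ≈ 801.03, ∠D ≈ 139.05°
|L| = 5.1539e+05 / 801.03 ≈ 643.41
Gain = 20 log₁₀(643.41) ≈ 56.17 dB
∠L = 104.04° − 139.05° = -35.01°

56.2 dB, -35.0°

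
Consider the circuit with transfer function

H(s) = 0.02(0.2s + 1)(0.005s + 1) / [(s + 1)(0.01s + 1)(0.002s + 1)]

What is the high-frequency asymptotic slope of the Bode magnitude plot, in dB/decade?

-20 dB/decade

Each pole contributes −20 dB/decade at high frequency; each zero contributes +20 dB/decade.
Net: 2 zero(s) − 3 pole(s) → -20 dB/decade.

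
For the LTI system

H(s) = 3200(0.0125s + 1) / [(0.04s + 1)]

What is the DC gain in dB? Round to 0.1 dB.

H(0) = 3200 · 1 / 1 = 3200
20 log₁₀(3200) ≈ 70.10 dB

70.1 dB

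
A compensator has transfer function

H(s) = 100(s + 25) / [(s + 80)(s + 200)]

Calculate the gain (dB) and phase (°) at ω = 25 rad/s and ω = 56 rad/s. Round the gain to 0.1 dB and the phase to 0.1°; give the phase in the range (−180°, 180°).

At s = jω = j25:
zero (s+25): 25 + j25 → |·| = √(25²+25²) = √1250 ≈ 35.355, ∠ = arctan(25/25) ≈ 45.00°
pole (s+80): 80 + j25 → |·| = √(80²+25²) = √7025 ≈ 83.815, ∠ = arctan(25/80) ≈ 17.35°
pole (s+200): 200 + j25 → |·| = √(200²+25²) = √40625 ≈ 201.56, ∠ = arctan(25/200) ≈ 7.13°
|H| = 100 · 35.355 / 16894 ≈ 0.20928
Gain = 20 log₁₀(0.20928) ≈ -13.59 dB
∠H = 45.00° − 24.48° = 20.52°

At s = jω = j56:
zero (s+25): 25 + j56 → |·| = √(25²+56²) = √3761 ≈ 61.327, ∠ = arctan(56/25) ≈ 65.94°
pole (s+80): 80 + j56 → |·| = √(80²+56²) = √9536 ≈ 97.652, ∠ = arctan(56/80) ≈ 34.99°
pole (s+200): 200 + j56 → |·| = √(200²+56²) = √43136 ≈ 207.69, ∠ = arctan(56/200) ≈ 15.64°
|H| = 100 · 61.327 / 20281 ≈ 0.30239
Gain = 20 log₁₀(0.30239) ≈ -10.39 dB
∠H = 65.94° − 50.63° = 15.31°

ω = 25: -13.6 dB, 20.5°; ω = 56: -10.4 dB, 15.3°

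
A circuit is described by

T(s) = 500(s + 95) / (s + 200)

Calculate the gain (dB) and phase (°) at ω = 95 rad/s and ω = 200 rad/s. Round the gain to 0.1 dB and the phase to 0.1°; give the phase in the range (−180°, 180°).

At s = jω = j95:
zero (s+95): 95 + j95 → |·| = √(95²+95²) = √18050 ≈ 134.35, ∠ = arctan(95/95) ≈ 45.00°
pole (s+200): 200 + j95 → |·| = √(200²+95²) = √49025 ≈ 221.42, ∠ = arctan(95/200) ≈ 25.41°
|T| = 500 · 134.35 / 221.42 ≈ 303.38
Gain = 20 log₁₀(303.38) ≈ 49.64 dB
∠T = 45.00° − 25.41° = 19.59°

At s = jω = j200:
zero (s+95): 95 + j200 → |·| = √(95²+200²) = √49025 ≈ 221.42, ∠ = arctan(200/95) ≈ 64.59°
pole (s+200): 200 + j200 → |·| = √(200²+200²) = √80000 ≈ 282.84, ∠ = arctan(200/200) ≈ 45.00°
|T| = 500 · 221.42 / 282.84 ≈ 391.42
Gain = 20 log₁₀(391.42) ≈ 51.85 dB
∠T = 64.59° − 45.00° = 19.59°

ω = 95: 49.6 dB, 19.6°; ω = 200: 51.9 dB, 19.6°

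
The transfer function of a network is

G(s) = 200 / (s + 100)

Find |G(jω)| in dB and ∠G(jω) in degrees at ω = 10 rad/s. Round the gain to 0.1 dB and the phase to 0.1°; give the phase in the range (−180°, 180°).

6.0 dB, -5.7°

At s = jω = j10:
pole (s+100): 100 + j10 → |·| = √(100²+10²) = √10100 ≈ 100.5, ∠ = arctan(10/100) ≈ 5.71°
|G| = 200 / 100.5 ≈ 1.99
Gain = 20 log₁₀(1.99) ≈ 5.98 dB
∠G = 0.00° − 5.71° = -5.71°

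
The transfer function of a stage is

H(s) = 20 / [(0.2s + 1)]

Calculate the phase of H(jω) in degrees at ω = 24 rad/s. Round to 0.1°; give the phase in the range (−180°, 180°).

-78.2°

At ω = 24 rad/s:
pole (1 + j24·0.2) = 1 + j4.8 → |·| ≈ 4.9031, ∠ ≈ 78.23°
∠H = (0°) − (78.23°) = -78.23°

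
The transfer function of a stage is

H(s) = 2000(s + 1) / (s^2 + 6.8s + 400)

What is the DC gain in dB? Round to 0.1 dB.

H(0) = 2000·1 / 400 = 5
20 log₁₀(5) ≈ 13.98 dB

14.0 dB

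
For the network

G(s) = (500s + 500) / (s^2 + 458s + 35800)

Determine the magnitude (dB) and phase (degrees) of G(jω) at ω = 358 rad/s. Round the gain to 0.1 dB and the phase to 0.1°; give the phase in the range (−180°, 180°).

Substitute s = j358:
Numerator: 500(j358) + 500 = 500 + j179000
Denominator: (j358)^2 + 458(j358) + 35800 = -92364 + j163964
|N| = √(500² + 179000²) ≈ 1.79e+05, ∠N ≈ 89.84°
|D| = √(92364² + 163964²) ≈ 1.8819e+05, ∠D ≈ 119.39°
|G| = 1.79e+05 / 1.8819e+05 ≈ 0.95117
Gain = 20 log₁₀(0.95117) ≈ -0.43 dB
∠G = 89.84° − 119.39° = -29.55°

-0.4 dB, -29.6°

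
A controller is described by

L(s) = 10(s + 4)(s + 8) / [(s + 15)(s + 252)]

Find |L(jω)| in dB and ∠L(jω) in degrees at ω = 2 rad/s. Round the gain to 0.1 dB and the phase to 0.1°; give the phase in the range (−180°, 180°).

At s = jω = j2:
zero (s+4): 4 + j2 → |·| = √(4²+2²) = √20 ≈ 4.4721, ∠ = arctan(2/4) ≈ 26.57°
zero (s+8): 8 + j2 → |·| = √(8²+2²) = √68 ≈ 8.2462, ∠ = arctan(2/8) ≈ 14.04°
pole (s+15): 15 + j2 → |·| = √(15²+2²) = √229 ≈ 15.133, ∠ = arctan(2/15) ≈ 7.59°
pole (s+252): 252 + j2 → |·| = √(252²+2²) = √63508 ≈ 252.01, ∠ = arctan(2/252) ≈ 0.45°
|L| = 10 · 36.878 / 3813.7 ≈ 0.096699
Gain = 20 log₁₀(0.096699) ≈ -20.29 dB
∠L = 40.61° − 8.04° = 32.57°

-20.3 dB, 32.6°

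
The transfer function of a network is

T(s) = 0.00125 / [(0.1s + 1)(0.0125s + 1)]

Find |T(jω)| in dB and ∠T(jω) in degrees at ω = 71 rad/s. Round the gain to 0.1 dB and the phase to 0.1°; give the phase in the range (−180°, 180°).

At ω = 71 rad/s:
pole (1 + j71·0.1) = 1 + j7.1 → |·| ≈ 7.1701, ∠ ≈ 81.98°
pole (1 + j71·0.0125) = 1 + j0.8875 → |·| ≈ 1.337, ∠ ≈ 41.59°
|T| = 0.00125 · 1 / (7.1701 · 1.337) ≈ 0.00013039
Gain = 20 log₁₀(0.00013039) ≈ -77.70 dB
∠T = (0°) − (81.98° + 41.59°) = -123.57°

-77.7 dB, -123.6°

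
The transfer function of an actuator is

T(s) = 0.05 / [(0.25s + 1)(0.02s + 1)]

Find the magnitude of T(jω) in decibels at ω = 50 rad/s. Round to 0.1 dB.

At ω = 50 rad/s:
pole (1 + j50·0.25) = 1 + j12.5 → |·| ≈ 12.54, ∠ ≈ 85.43°
pole (1 + j50·0.02) = 1 + j1 → |·| ≈ 1.4142, ∠ ≈ 45.00°
|T| = 0.05 · 1 / (12.54 · 1.4142) ≈ 0.0028194
Gain = 20 log₁₀(0.0028194) ≈ -51.00 dB

-51.0 dB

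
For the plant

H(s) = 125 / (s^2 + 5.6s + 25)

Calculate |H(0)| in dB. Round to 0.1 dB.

14.0 dB

H(0) = 125 / 25 = 5
20 log₁₀(5) ≈ 13.98 dB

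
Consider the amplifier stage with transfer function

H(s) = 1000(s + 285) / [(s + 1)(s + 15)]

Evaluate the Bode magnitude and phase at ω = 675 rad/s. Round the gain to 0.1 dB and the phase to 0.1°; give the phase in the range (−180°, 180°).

4.1 dB, -111.5°

At s = jω = j675:
zero (s+285): 285 + j675 → |·| = √(285²+675²) = √536850 ≈ 732.7, ∠ = arctan(675/285) ≈ 67.11°
pole (s+1): 1 + j675 → |·| = √(1²+675²) = √455626 ≈ 675, ∠ = arctan(675/1) ≈ 89.92°
pole (s+15): 15 + j675 → |·| = √(15²+675²) = √455850 ≈ 675.17, ∠ = arctan(675/15) ≈ 88.73°
|H| = 1000 · 732.7 / 4.5574e+05 ≈ 1.6077
Gain = 20 log₁₀(1.6077) ≈ 4.12 dB
∠H = 67.11° − 178.65° = -111.54°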